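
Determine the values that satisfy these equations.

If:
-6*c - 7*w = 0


Then:
c = -7*w/6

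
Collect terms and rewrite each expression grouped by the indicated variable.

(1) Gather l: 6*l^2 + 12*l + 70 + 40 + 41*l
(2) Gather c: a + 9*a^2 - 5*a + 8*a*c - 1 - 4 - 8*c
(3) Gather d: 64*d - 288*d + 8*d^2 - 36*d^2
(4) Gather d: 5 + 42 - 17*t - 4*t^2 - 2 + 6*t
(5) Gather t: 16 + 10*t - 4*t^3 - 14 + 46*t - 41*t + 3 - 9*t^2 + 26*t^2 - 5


(1) = 6*l^2 + 53*l + 110
(2) = 9*a^2 - 4*a + c*(8*a - 8) - 5
(3) = -28*d^2 - 224*d
(4) = -4*t^2 - 11*t + 45
(5) = -4*t^3 + 17*t^2 + 15*t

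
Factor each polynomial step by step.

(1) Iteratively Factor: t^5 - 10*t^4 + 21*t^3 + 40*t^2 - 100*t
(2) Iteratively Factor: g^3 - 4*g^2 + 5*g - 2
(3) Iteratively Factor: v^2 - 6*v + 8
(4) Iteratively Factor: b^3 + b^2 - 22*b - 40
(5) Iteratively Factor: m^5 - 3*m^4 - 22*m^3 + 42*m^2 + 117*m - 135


(1) = (t)*(t^4 - 10*t^3 + 21*t^2 + 40*t - 100) = t*(t - 5)*(t^3 - 5*t^2 - 4*t + 20) = t*(t - 5)*(t + 2)*(t^2 - 7*t + 10) = t*(t - 5)*(t - 2)*(t + 2)*(t - 5)
(2) = (g - 1)*(g^2 - 3*g + 2) = (g - 1)^2*(g - 2)
(3) = (v - 2)*(v - 4)
(4) = (b - 5)*(b^2 + 6*b + 8) = (b - 5)*(b + 2)*(b + 4)
(5) = (m - 1)*(m^4 - 2*m^3 - 24*m^2 + 18*m + 135) = (m - 1)*(m + 3)*(m^3 - 5*m^2 - 9*m + 45) = (m - 3)*(m - 1)*(m + 3)*(m^2 - 2*m - 15) = (m - 5)*(m - 3)*(m - 1)*(m + 3)*(m + 3)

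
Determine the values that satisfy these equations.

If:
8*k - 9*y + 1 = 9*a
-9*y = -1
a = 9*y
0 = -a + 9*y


Then:
a = 1
k = 9/8
y = 1/9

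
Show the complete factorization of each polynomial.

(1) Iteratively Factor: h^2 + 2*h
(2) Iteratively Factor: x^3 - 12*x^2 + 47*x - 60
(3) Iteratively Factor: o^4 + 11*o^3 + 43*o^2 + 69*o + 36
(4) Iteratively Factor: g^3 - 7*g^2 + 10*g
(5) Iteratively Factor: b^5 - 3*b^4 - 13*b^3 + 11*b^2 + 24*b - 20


(1) = (h)*(h + 2)
(2) = (x - 4)*(x^2 - 8*x + 15) = (x - 5)*(x - 4)*(x - 3)
(3) = (o + 1)*(o^3 + 10*o^2 + 33*o + 36) = (o + 1)*(o + 4)*(o^2 + 6*o + 9) = (o + 1)*(o + 3)*(o + 4)*(o + 3)
(4) = (g - 5)*(g^2 - 2*g) = g*(g - 5)*(g - 2)
(5) = (b - 1)*(b^4 - 2*b^3 - 15*b^2 - 4*b + 20) = (b - 1)^2*(b^3 - b^2 - 16*b - 20) = (b - 5)*(b - 1)^2*(b^2 + 4*b + 4) = (b - 5)*(b - 1)^2*(b + 2)*(b + 2)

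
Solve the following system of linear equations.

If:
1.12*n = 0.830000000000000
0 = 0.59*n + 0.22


Then:
No Solution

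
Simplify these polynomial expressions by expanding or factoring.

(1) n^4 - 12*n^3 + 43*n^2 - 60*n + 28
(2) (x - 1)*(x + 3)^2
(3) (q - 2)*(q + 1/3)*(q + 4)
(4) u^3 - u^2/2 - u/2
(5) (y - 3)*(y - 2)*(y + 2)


(1) = (n - 7)*(n - 2)^2*(n - 1)
(2) = x^3 + 5*x^2 + 3*x - 9
(3) = q^3 + 7*q^2/3 - 22*q/3 - 8/3
(4) = u*(u - 1)*(u + 1/2)
(5) = y^3 - 3*y^2 - 4*y + 12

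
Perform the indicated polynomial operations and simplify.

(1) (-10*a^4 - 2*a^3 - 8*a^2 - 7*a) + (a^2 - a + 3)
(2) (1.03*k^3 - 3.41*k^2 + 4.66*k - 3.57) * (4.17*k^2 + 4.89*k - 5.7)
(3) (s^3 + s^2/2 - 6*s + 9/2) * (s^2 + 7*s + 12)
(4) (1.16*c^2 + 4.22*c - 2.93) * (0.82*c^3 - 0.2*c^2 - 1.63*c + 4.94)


(1) = -10*a^4 - 2*a^3 - 7*a^2 - 8*a + 3
(2) = 4.2951*k^5 - 9.183*k^4 - 3.1137*k^3 + 27.3375*k^2 - 44.0193*k + 20.349
(3) = s^5 + 15*s^4/2 + 19*s^3/2 - 63*s^2/2 - 81*s/2 + 54
(4) = 0.9512*c^5 + 3.2284*c^4 - 5.1374*c^3 - 0.5622*c^2 + 25.6227*c - 14.4742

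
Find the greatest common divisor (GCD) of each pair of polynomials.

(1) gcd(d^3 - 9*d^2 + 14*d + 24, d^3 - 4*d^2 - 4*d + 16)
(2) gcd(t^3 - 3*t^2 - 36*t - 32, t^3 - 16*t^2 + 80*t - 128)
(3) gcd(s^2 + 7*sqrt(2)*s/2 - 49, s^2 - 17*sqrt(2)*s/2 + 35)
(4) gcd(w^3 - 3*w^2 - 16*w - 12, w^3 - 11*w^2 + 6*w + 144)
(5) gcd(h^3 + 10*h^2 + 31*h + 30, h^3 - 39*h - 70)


(1) = d - 4
(2) = t - 8
(3) = gcd((s - 7*sqrt(2)/2)*(s + 7*sqrt(2)), (s - 5*sqrt(2))*(s - 7*sqrt(2)/2)) = s - 7*sqrt(2)/2
(4) = w - 6
(5) = gcd((h + 2)*(h + 3)*(h + 5), (h - 7)*(h + 2)*(h + 5)) = h^2 + 7*h + 10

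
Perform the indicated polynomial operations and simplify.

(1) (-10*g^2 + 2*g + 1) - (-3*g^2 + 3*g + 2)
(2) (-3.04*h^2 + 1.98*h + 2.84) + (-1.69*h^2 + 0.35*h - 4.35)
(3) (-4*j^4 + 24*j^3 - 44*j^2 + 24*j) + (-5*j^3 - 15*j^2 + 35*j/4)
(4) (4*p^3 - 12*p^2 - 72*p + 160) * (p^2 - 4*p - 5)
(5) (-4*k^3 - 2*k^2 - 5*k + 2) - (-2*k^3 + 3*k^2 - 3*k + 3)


(1) = -7*g^2 - g - 1
(2) = -4.73*h^2 + 2.33*h - 1.51
(3) = -4*j^4 + 19*j^3 - 59*j^2 + 131*j/4
(4) = 4*p^5 - 28*p^4 - 44*p^3 + 508*p^2 - 280*p - 800
(5) = -2*k^3 - 5*k^2 - 2*k - 1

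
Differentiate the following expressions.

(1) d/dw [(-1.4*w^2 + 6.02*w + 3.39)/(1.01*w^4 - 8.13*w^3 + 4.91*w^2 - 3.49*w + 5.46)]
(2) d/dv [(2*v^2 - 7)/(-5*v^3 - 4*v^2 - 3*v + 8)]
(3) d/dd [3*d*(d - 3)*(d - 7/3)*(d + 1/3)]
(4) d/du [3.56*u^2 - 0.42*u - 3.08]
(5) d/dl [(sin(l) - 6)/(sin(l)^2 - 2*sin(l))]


(1) = (2.828*w^5 - 29.6226*w^4 + 84.1896*w^3 + 58.0099*w^2 - 48.5778*w + 44.7003)/(1.0201*w^8 - 16.4226*w^7 + 76.0151*w^6 - 86.8864*w^5 + 91.8847*w^4 - 123.0514*w^3 + 65.7973*w^2 - 38.1108*w + 29.8116)
(2) = (10*v^4 - 111*v^2 - 24*v - 21)/(25*v^6 + 40*v^5 + 46*v^4 - 56*v^3 - 55*v^2 - 48*v + 64)
(3) = 12*d^3 - 45*d^2 + 94*d/3 + 7
(4) = 7.12*u - 0.42
(5) = (-cos(l) + 12/tan(l) - 12*cos(l)/sin(l)^2)/(sin(l) - 2)^2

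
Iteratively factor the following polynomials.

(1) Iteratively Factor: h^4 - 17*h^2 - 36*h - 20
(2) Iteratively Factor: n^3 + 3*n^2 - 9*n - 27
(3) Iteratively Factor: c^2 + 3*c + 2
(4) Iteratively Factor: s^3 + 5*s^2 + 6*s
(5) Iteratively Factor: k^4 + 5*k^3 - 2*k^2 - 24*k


(1) = (h + 2)*(h^3 - 2*h^2 - 13*h - 10) = (h - 5)*(h + 2)*(h^2 + 3*h + 2) = (h - 5)*(h + 2)^2*(h + 1)
(2) = (n + 3)*(n^2 - 9) = (n - 3)*(n + 3)*(n + 3)
(3) = (c + 2)*(c + 1)
(4) = (s + 3)*(s^2 + 2*s) = (s + 2)*(s + 3)*(s)
(5) = (k + 3)*(k^3 + 2*k^2 - 8*k) = (k + 3)*(k + 4)*(k^2 - 2*k) = k*(k + 3)*(k + 4)*(k - 2)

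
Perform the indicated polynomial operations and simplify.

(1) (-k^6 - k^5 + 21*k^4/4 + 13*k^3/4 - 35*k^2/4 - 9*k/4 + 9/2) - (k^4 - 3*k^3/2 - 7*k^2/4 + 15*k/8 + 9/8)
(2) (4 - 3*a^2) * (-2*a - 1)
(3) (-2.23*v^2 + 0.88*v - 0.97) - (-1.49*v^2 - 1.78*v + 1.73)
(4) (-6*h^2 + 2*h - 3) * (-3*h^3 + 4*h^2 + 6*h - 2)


(1) = -k^6 - k^5 + 17*k^4/4 + 19*k^3/4 - 7*k^2 - 33*k/8 + 27/8
(2) = 6*a^3 + 3*a^2 - 8*a - 4
(3) = -0.74*v^2 + 2.66*v - 2.7
(4) = 18*h^5 - 30*h^4 - 19*h^3 + 12*h^2 - 22*h + 6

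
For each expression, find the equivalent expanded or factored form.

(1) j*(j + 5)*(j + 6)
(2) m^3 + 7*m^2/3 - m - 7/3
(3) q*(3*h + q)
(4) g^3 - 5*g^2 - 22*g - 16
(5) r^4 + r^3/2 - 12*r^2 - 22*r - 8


(1) = j^3 + 11*j^2 + 30*j
(2) = (m - 1)*(m + 1)*(m + 7/3)
(3) = 3*h*q + q^2
(4) = (g - 8)*(g + 1)*(g + 2)
(5) = (r - 4)*(r + 1/2)*(r + 2)^2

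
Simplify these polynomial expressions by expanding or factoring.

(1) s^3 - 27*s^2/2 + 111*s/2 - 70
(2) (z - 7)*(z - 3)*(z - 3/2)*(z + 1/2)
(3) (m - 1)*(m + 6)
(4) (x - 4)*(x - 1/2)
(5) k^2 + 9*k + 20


(1) = (s - 7)*(s - 4)*(s - 5/2)
(2) = z^4 - 11*z^3 + 121*z^2/4 - 27*z/2 - 63/4
(3) = m^2 + 5*m - 6
(4) = x^2 - 9*x/2 + 2
(5) = (k + 4)*(k + 5)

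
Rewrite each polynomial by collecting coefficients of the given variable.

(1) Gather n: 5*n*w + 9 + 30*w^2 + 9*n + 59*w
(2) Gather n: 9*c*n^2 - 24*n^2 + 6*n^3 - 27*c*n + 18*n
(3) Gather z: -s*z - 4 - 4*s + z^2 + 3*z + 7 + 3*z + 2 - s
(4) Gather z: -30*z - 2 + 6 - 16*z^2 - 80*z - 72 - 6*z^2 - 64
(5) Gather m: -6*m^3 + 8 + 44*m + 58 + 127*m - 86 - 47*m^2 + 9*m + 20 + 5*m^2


(1) = n*(5*w + 9) + 30*w^2 + 59*w + 9
(2) = 6*n^3 + n^2*(9*c - 24) + n*(18 - 27*c)
(3) = -5*s + z^2 + z*(6 - s) + 5
(4) = -22*z^2 - 110*z - 132
(5) = -6*m^3 - 42*m^2 + 180*m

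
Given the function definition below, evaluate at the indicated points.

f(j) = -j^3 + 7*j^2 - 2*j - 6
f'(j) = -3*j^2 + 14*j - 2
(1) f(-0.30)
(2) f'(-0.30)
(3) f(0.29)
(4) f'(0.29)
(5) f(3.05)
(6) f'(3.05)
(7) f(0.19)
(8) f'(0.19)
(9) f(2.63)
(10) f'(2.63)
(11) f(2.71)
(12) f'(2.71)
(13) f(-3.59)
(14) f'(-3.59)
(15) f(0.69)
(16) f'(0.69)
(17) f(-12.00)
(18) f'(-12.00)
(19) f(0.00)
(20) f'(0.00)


(1) = -4.74
(2) = -6.47
(3) = -6.02
(4) = 1.81
(5) = 24.64
(6) = 12.79
(7) = -6.13
(8) = 0.55
(9) = 18.97
(10) = 14.07
(11) = 20.09
(12) = 13.91
(13) = 137.66
(14) = -90.92
(15) = -4.38
(16) = 6.23
(17) = 2754.00
(18) = -602.00
(19) = -6.00
(20) = -2.00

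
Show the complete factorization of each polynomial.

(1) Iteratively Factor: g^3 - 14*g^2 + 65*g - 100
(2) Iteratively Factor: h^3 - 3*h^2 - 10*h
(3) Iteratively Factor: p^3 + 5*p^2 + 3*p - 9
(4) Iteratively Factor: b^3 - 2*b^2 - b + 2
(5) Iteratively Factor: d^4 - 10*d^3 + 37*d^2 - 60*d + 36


(1) = (g - 5)*(g^2 - 9*g + 20) = (g - 5)^2*(g - 4)
(2) = (h)*(h^2 - 3*h - 10) = h*(h - 5)*(h + 2)
(3) = (p - 1)*(p^2 + 6*p + 9) = (p - 1)*(p + 3)*(p + 3)
(4) = (b + 1)*(b^2 - 3*b + 2) = (b - 2)*(b + 1)*(b - 1)
(5) = (d - 3)*(d^3 - 7*d^2 + 16*d - 12) = (d - 3)^2*(d^2 - 4*d + 4) = (d - 3)^2*(d - 2)*(d - 2)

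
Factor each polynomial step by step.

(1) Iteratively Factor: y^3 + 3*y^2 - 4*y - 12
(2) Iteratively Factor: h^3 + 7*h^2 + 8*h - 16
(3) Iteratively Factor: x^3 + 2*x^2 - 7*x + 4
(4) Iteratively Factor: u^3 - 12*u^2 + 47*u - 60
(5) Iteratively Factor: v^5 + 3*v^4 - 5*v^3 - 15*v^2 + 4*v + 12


(1) = (y + 3)*(y^2 - 4) = (y + 2)*(y + 3)*(y - 2)
(2) = (h - 1)*(h^2 + 8*h + 16) = (h - 1)*(h + 4)*(h + 4)
(3) = (x - 1)*(x^2 + 3*x - 4) = (x - 1)*(x + 4)*(x - 1)
(4) = (u - 4)*(u^2 - 8*u + 15) = (u - 5)*(u - 4)*(u - 3)
(5) = (v + 1)*(v^4 + 2*v^3 - 7*v^2 - 8*v + 12) = (v + 1)*(v + 3)*(v^3 - v^2 - 4*v + 4) = (v + 1)*(v + 2)*(v + 3)*(v^2 - 3*v + 2) = (v - 2)*(v + 1)*(v + 2)*(v + 3)*(v - 1)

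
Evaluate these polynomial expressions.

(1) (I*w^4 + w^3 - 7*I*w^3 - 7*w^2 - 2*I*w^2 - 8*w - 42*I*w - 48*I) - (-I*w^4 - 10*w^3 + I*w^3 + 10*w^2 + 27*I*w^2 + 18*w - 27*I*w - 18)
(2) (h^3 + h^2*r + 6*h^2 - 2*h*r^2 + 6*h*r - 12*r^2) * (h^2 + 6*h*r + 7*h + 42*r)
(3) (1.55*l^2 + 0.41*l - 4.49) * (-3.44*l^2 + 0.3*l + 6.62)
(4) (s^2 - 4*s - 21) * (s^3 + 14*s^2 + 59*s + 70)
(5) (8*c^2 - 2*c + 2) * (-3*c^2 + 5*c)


(1) = 2*I*w^4 + 11*w^3 - 8*I*w^3 - 17*w^2 - 29*I*w^2 - 26*w - 15*I*w + 18 - 48*I
(2) = h^5 + 7*h^4*r + 13*h^4 + 4*h^3*r^2 + 91*h^3*r + 42*h^3 - 12*h^2*r^3 + 52*h^2*r^2 + 294*h^2*r - 156*h*r^3 + 168*h*r^2 - 504*r^3
(3) = -5.332*l^4 - 0.9454*l^3 + 25.8296*l^2 + 1.3672*l - 29.7238
(4) = s^5 + 10*s^4 - 18*s^3 - 460*s^2 - 1519*s - 1470
(5) = -24*c^4 + 46*c^3 - 16*c^2 + 10*c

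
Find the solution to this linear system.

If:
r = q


Then:
q = r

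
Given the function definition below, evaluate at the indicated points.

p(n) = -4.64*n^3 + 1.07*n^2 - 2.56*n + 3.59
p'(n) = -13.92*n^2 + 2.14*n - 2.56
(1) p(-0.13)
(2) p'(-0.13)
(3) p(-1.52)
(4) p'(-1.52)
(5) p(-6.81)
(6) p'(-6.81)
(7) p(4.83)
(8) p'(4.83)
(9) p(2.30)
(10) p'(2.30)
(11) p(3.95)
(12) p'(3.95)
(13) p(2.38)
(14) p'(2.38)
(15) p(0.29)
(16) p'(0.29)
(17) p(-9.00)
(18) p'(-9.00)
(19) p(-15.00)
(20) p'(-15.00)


(1) = 3.95
(2) = -3.07
(3) = 26.25
(4) = -37.97
(5) = 1536.06
(6) = -662.69
(7) = -506.64
(8) = -316.96
(9) = -53.09
(10) = -71.27
(11) = -275.79
(12) = -211.29
(13) = -58.99
(14) = -76.32
(15) = 2.82
(16) = -3.11
(17) = 3495.86
(18) = -1149.34
(19) = 15942.74
(20) = -3166.66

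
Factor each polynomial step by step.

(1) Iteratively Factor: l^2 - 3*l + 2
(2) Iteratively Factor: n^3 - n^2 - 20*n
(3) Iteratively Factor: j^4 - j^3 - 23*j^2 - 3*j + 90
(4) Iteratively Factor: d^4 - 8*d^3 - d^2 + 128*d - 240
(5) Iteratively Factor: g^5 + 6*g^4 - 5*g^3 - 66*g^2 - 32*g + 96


(1) = (l - 2)*(l - 1)
(2) = (n)*(n^2 - n - 20) = n*(n - 5)*(n + 4)
(3) = (j + 3)*(j^3 - 4*j^2 - 11*j + 30) = (j - 5)*(j + 3)*(j^2 + j - 6) = (j - 5)*(j - 2)*(j + 3)*(j + 3)
(4) = (d - 5)*(d^3 - 3*d^2 - 16*d + 48) = (d - 5)*(d + 4)*(d^2 - 7*d + 12) = (d - 5)*(d - 4)*(d + 4)*(d - 3)
(5) = (g - 1)*(g^4 + 7*g^3 + 2*g^2 - 64*g - 96) = (g - 1)*(g + 4)*(g^3 + 3*g^2 - 10*g - 24) = (g - 3)*(g - 1)*(g + 4)*(g^2 + 6*g + 8) = (g - 3)*(g - 1)*(g + 2)*(g + 4)*(g + 4)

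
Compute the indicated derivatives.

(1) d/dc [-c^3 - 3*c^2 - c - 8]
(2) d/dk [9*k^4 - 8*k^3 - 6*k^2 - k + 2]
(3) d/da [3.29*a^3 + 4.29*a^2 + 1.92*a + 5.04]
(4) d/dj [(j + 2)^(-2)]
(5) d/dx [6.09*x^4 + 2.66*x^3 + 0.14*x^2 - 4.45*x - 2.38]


(1) = -3*c^2 - 6*c - 1
(2) = 36*k^3 - 24*k^2 - 12*k - 1
(3) = 9.87*a^2 + 8.58*a + 1.92
(4) = -2/(j + 2)^3
(5) = 24.36*x^3 + 7.98*x^2 + 0.28*x - 4.45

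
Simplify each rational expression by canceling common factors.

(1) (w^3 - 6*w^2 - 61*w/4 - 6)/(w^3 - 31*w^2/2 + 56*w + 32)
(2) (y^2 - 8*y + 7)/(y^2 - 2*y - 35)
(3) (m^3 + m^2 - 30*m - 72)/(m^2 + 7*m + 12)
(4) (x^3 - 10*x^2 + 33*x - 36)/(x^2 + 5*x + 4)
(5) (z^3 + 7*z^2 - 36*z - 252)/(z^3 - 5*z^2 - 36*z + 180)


(1) = (2*w + 3)/(2*w - 16)
(2) = (y - 1)/(y + 5)
(3) = m - 6
(4) = (x^3 - 10*x^2 + 33*x - 36)/(x^2 + 5*x + 4)
(5) = (z + 7)/(z - 5)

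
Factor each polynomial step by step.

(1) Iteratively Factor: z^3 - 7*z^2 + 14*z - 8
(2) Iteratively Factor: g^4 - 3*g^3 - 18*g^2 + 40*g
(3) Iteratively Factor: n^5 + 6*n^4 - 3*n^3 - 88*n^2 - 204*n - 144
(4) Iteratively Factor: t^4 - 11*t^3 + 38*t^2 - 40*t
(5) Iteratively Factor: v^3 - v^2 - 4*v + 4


(1) = (z - 2)*(z^2 - 5*z + 4) = (z - 4)*(z - 2)*(z - 1)
(2) = (g)*(g^3 - 3*g^2 - 18*g + 40) = g*(g - 5)*(g^2 + 2*g - 8) = g*(g - 5)*(g - 2)*(g + 4)
(3) = (n + 2)*(n^4 + 4*n^3 - 11*n^2 - 66*n - 72) = (n + 2)*(n + 3)*(n^3 + n^2 - 14*n - 24) = (n + 2)^2*(n + 3)*(n^2 - n - 12) = (n + 2)^2*(n + 3)^2*(n - 4)
(4) = (t)*(t^3 - 11*t^2 + 38*t - 40) = t*(t - 2)*(t^2 - 9*t + 20) = t*(t - 5)*(t - 2)*(t - 4)
(5) = (v - 1)*(v^2 - 4) = (v - 1)*(v + 2)*(v - 2)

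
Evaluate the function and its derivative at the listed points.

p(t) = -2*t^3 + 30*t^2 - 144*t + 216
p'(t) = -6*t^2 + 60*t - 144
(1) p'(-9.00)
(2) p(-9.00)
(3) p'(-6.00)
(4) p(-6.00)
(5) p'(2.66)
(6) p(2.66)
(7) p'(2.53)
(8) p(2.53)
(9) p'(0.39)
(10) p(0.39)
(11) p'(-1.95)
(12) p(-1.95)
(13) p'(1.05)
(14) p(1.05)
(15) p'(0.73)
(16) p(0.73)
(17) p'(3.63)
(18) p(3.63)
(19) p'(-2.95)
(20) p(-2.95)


(1) = -1170.00
(2) = 5400.00
(3) = -720.00
(4) = 2592.00
(5) = -26.85
(6) = 7.59
(7) = -30.61
(8) = 11.32
(9) = -121.51
(10) = 164.28
(11) = -283.81
(12) = 625.70
(13) = -87.62
(14) = 95.56
(15) = -103.40
(16) = 126.09
(17) = -5.26
(18) = -7.08
(19) = -373.22
(20) = 953.22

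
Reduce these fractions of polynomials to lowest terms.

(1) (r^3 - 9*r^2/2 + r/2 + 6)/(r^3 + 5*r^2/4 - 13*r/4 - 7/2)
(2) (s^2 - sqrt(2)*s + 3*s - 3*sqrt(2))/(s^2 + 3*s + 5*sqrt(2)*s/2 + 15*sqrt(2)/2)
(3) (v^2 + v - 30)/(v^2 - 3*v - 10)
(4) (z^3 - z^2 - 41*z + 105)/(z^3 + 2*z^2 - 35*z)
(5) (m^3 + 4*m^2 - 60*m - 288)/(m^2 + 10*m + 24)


(1) = (4*r^2 - 22*r + 24)/(4*r^2 + r - 14)
(2) = (2*s - 2*sqrt(2))/(2*s + 5*sqrt(2))
(3) = (v + 6)/(v + 2)
(4) = (z - 3)/z
(5) = (m^2 - 2*m - 48)/(m + 4)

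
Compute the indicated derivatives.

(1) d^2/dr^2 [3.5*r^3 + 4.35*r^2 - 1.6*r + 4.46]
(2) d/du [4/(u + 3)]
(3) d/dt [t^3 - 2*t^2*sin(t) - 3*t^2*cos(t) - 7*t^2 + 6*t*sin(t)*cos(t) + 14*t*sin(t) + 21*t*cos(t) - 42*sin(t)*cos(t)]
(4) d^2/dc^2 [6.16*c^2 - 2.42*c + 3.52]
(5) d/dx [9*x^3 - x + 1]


(1) = 21.0*r + 8.7
(2) = -4/(u + 3)^2
(3) = 3*t^2*sin(t) - 2*t^2*cos(t) + 3*t^2 - 25*t*sin(t) + 8*t*cos(t) + 6*t*cos(2*t) - 14*t + 14*sin(t) + 3*sin(2*t) + 21*cos(t) - 42*cos(2*t)
(4) = 12.3200000000000
(5) = 27*x^2 - 1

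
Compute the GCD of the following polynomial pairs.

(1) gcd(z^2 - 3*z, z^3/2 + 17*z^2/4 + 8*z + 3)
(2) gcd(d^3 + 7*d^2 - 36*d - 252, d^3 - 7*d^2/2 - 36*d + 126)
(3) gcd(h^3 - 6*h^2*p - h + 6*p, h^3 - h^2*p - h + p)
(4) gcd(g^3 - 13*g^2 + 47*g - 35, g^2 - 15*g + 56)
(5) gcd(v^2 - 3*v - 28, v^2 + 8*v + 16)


(1) = gcd(z*(z - 3), (z/2 + 1/4)*(z + 2)*(z + 6)) = 1
(2) = gcd((d - 6)*(d + 6)*(d + 7), (d - 6)*(d - 7/2)*(d + 6)) = d^2 - 36
(3) = gcd((h - 1)*(h + 1)*(h - 6*p), (h - 1)*(h + 1)*(h - p)) = h^2 - 1
(4) = g - 7
(5) = gcd((v - 7)*(v + 4), (v + 4)^2) = v + 4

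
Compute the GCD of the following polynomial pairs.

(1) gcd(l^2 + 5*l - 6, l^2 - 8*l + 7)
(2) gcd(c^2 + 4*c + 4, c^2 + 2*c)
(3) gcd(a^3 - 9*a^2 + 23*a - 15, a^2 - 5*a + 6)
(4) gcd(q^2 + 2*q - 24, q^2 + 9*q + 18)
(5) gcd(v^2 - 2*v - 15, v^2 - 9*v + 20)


(1) = gcd((l - 1)*(l + 6), (l - 7)*(l - 1)) = l - 1
(2) = gcd((c + 2)^2, c*(c + 2)) = c + 2
(3) = a - 3
(4) = q + 6
(5) = gcd((v - 5)*(v + 3), (v - 5)*(v - 4)) = v - 5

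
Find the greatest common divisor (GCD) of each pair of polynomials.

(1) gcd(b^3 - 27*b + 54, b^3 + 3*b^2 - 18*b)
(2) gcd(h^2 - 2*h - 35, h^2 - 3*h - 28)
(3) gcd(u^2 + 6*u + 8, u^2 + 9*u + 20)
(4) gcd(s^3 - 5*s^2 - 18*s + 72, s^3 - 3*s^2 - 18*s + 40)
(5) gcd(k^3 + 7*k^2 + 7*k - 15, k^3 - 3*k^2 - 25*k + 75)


(1) = gcd((b - 3)^2*(b + 6), b*(b - 3)*(b + 6)) = b^2 + 3*b - 18
(2) = gcd((h - 7)*(h + 5), (h - 7)*(h + 4)) = h - 7
(3) = u + 4
(4) = s + 4
(5) = gcd((k - 1)*(k + 3)*(k + 5), (k - 5)*(k - 3)*(k + 5)) = k + 5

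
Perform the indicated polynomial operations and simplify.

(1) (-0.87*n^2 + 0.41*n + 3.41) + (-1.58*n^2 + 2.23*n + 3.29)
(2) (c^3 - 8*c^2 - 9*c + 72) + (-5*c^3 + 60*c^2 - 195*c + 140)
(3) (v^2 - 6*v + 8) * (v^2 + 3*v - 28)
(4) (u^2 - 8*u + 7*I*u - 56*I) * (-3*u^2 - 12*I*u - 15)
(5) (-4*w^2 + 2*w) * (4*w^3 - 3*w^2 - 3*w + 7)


(1) = -2.45*n^2 + 2.64*n + 6.7
(2) = -4*c^3 + 52*c^2 - 204*c + 212
(3) = v^4 - 3*v^3 - 38*v^2 + 192*v - 224
(4) = -3*u^4 + 24*u^3 - 33*I*u^3 + 69*u^2 + 264*I*u^2 - 552*u - 105*I*u + 840*I
(5) = -16*w^5 + 20*w^4 + 6*w^3 - 34*w^2 + 14*w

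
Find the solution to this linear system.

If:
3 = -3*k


Then:
k = -1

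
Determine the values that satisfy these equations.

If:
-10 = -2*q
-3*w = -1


Then:
q = 5
w = 1/3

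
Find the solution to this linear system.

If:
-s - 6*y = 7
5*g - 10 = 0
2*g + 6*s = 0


Then:
g = 2
s = -2/3
y = -19/18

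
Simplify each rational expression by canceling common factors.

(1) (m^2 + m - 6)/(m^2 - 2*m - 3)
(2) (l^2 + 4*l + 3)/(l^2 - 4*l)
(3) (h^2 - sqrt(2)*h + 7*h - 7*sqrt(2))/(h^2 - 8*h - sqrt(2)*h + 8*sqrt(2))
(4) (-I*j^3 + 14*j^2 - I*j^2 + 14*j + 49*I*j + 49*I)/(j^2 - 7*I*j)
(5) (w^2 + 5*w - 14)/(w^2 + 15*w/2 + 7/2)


(1) = (m^2 + m - 6)/(m^2 - 2*m - 3)
(2) = (l^2 + 4*l + 3)/(l^2 - 4*l)
(3) = (h + 7)/(h - 8)
(4) = (-I*j^3 + j^2*(14 - I) + j*(14 + 49*I) + 49*I)/(j^2 - 7*I*j)
(5) = (2*w - 4)/(2*w + 1)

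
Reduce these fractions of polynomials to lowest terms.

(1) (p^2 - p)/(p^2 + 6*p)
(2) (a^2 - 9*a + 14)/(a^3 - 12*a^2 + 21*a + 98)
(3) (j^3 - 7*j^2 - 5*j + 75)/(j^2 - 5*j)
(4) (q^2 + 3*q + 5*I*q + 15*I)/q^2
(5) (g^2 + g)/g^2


(1) = (p - 1)/(p + 6)
(2) = (a - 2)/(a^2 - 5*a - 14)
(3) = (j^2 - 2*j - 15)/j
(4) = (q^2 + q*(3 + 5*I) + 15*I)/q^2
(5) = (g + 1)/g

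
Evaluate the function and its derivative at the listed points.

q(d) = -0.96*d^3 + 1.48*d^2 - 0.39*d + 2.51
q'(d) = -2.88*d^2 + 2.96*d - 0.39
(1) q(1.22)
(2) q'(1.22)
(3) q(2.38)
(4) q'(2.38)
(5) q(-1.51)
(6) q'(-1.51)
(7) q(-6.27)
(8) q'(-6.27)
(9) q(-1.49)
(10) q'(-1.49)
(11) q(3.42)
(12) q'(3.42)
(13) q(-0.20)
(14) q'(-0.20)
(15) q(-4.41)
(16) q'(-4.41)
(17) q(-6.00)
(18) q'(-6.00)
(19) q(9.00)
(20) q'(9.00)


(1) = 2.49
(2) = -1.07
(3) = -2.98
(4) = -9.66
(5) = 9.78
(6) = -11.43
(7) = 299.77
(8) = -132.17
(9) = 9.55
(10) = -11.19
(11) = -19.91
(12) = -23.95
(13) = 2.65
(14) = -1.10
(15) = 115.35
(16) = -69.45
(17) = 265.49
(18) = -121.83
(19) = -580.96
(20) = -207.03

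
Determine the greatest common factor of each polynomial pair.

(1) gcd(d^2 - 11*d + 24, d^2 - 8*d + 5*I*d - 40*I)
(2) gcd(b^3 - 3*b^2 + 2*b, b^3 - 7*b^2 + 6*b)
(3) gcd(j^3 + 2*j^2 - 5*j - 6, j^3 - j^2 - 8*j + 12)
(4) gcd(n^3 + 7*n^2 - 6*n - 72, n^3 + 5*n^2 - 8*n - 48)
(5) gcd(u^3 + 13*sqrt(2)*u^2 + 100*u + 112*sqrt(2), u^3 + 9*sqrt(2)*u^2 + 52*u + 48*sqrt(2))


(1) = d - 8
(2) = b^2 - b
(3) = j^2 + j - 6
(4) = gcd((n - 3)*(n + 4)*(n + 6), (n - 3)*(n + 4)^2) = n^2 + n - 12
(5) = u^2 + 6*sqrt(2)*u + 16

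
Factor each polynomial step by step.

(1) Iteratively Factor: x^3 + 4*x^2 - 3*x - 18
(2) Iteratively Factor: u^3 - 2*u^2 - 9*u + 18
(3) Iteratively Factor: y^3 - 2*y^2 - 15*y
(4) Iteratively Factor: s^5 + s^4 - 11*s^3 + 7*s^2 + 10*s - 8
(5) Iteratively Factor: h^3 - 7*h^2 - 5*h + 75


(1) = (x + 3)*(x^2 + x - 6) = (x + 3)^2*(x - 2)
(2) = (u - 2)*(u^2 - 9) = (u - 3)*(u - 2)*(u + 3)
(3) = (y)*(y^2 - 2*y - 15) = y*(y - 5)*(y + 3)
(4) = (s + 1)*(s^4 - 11*s^2 + 18*s - 8) = (s - 1)*(s + 1)*(s^3 + s^2 - 10*s + 8) = (s - 2)*(s - 1)*(s + 1)*(s^2 + 3*s - 4) = (s - 2)*(s - 1)^2*(s + 1)*(s + 4)
(5) = (h - 5)*(h^2 - 2*h - 15) = (h - 5)^2*(h + 3)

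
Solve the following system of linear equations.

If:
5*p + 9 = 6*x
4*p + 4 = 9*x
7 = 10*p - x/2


Then:
No Solution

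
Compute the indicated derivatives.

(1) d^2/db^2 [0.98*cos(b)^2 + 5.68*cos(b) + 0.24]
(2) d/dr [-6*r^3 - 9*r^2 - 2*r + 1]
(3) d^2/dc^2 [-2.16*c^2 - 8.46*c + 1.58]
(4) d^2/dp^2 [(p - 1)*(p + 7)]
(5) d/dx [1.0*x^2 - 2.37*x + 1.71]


(1) = 3.92*sin(b)^2 - 5.68*cos(b) - 1.96
(2) = -18*r^2 - 18*r - 2
(3) = -4.32000000000000
(4) = 2
(5) = 2.0*x - 2.37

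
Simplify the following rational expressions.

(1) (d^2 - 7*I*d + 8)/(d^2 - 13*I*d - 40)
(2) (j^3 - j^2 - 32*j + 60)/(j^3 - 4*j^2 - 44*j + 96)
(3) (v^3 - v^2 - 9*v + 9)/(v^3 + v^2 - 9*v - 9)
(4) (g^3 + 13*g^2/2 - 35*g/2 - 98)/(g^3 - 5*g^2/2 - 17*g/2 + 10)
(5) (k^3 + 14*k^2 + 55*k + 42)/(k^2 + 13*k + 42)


(1) = (d + I)/(d - 5*I)
(2) = (j - 5)/(j - 8)
(3) = (v - 1)/(v + 1)
(4) = (2*g^2 + 21*g + 49)/(2*g^2 + 3*g - 5)
(5) = k + 1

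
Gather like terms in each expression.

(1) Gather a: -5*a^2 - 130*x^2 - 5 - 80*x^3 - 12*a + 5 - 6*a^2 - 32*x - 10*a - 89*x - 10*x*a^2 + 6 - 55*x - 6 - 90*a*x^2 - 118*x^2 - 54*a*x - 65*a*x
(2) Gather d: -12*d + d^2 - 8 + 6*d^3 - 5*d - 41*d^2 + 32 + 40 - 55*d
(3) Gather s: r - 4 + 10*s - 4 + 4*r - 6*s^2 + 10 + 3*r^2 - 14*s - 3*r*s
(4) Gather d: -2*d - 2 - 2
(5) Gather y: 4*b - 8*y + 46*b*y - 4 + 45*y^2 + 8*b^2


(1) = a^2*(-10*x - 11) + a*(-90*x^2 - 119*x - 22) - 80*x^3 - 248*x^2 - 176*x
(2) = 6*d^3 - 40*d^2 - 72*d + 64
(3) = 3*r^2 + 5*r - 6*s^2 + s*(-3*r - 4) + 2
(4) = -2*d - 4
(5) = 8*b^2 + 4*b + 45*y^2 + y*(46*b - 8) - 4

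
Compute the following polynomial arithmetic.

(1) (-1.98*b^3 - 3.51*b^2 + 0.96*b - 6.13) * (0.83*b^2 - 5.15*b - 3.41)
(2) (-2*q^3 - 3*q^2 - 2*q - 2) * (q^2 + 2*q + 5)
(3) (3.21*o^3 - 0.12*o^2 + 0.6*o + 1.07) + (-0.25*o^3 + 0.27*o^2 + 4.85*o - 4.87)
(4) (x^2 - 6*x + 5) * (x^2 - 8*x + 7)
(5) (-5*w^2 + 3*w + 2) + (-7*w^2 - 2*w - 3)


(1) = -1.6434*b^5 + 7.2837*b^4 + 25.6251*b^3 + 1.9372*b^2 + 28.2959*b + 20.9033
(2) = -2*q^5 - 7*q^4 - 18*q^3 - 21*q^2 - 14*q - 10
(3) = 2.96*o^3 + 0.15*o^2 + 5.45*o - 3.8
(4) = x^4 - 14*x^3 + 60*x^2 - 82*x + 35
(5) = -12*w^2 + w - 1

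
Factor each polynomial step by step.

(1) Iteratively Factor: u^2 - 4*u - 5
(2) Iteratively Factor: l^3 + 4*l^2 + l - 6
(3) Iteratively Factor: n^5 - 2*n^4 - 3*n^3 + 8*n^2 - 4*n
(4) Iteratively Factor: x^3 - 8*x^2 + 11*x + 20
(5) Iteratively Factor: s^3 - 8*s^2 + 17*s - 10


(1) = (u - 5)*(u + 1)
(2) = (l + 3)*(l^2 + l - 2) = (l + 2)*(l + 3)*(l - 1)
(3) = (n)*(n^4 - 2*n^3 - 3*n^2 + 8*n - 4) = n*(n + 2)*(n^3 - 4*n^2 + 5*n - 2) = n*(n - 1)*(n + 2)*(n^2 - 3*n + 2) = n*(n - 2)*(n - 1)*(n + 2)*(n - 1)
(4) = (x + 1)*(x^2 - 9*x + 20) = (x - 4)*(x + 1)*(x - 5)
(5) = (s - 5)*(s^2 - 3*s + 2) = (s - 5)*(s - 1)*(s - 2)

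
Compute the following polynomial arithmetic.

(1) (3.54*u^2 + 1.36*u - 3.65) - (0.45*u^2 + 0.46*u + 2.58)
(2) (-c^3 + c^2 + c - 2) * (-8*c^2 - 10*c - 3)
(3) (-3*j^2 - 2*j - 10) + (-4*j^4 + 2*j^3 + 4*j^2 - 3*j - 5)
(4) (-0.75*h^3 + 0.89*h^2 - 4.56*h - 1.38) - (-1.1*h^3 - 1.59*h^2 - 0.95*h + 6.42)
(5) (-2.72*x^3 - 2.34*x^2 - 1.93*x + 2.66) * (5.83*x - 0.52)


(1) = 3.09*u^2 + 0.9*u - 6.23
(2) = 8*c^5 + 2*c^4 - 15*c^3 + 3*c^2 + 17*c + 6
(3) = -4*j^4 + 2*j^3 + j^2 - 5*j - 15
(4) = 0.35*h^3 + 2.48*h^2 - 3.61*h - 7.8
(5) = -15.8576*x^4 - 12.2278*x^3 - 10.0351*x^2 + 16.5114*x - 1.3832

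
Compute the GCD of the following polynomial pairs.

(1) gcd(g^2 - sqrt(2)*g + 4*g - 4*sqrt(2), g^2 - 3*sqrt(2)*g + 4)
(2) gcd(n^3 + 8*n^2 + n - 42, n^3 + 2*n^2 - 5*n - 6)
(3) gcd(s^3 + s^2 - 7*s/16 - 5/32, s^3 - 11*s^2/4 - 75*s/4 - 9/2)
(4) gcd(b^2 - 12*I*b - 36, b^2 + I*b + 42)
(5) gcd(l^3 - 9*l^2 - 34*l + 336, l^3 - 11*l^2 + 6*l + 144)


(1) = gcd((g + 4)*(g - sqrt(2)), (g - 2*sqrt(2))*(g - sqrt(2))) = g - sqrt(2)
(2) = n^2 + n - 6
(3) = s + 1/4
(4) = gcd((b - 6*I)^2, (b - 6*I)*(b + 7*I)) = b - 6*I
(5) = l - 8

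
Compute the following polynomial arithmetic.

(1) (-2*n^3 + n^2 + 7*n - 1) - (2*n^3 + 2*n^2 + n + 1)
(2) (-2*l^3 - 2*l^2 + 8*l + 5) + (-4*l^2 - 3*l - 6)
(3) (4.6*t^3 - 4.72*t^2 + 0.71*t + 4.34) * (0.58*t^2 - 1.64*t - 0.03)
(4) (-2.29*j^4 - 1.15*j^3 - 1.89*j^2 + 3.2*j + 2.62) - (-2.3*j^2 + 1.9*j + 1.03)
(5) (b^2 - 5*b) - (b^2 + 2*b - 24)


(1) = -4*n^3 - n^2 + 6*n - 2
(2) = -2*l^3 - 6*l^2 + 5*l - 1
(3) = 2.668*t^5 - 10.2816*t^4 + 8.0146*t^3 + 1.4944*t^2 - 7.1389*t - 0.1302
(4) = -2.29*j^4 - 1.15*j^3 + 0.41*j^2 + 1.3*j + 1.59
(5) = 24 - 7*b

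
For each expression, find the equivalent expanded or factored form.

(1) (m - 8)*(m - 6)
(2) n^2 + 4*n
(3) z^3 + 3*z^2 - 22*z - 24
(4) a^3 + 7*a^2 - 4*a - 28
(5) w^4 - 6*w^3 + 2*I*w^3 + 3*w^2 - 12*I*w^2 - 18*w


(1) = m^2 - 14*m + 48
(2) = n*(n + 4)
(3) = (z - 4)*(z + 1)*(z + 6)
(4) = (a - 2)*(a + 2)*(a + 7)
(5) = w*(w - 6)*(w - I)*(w + 3*I)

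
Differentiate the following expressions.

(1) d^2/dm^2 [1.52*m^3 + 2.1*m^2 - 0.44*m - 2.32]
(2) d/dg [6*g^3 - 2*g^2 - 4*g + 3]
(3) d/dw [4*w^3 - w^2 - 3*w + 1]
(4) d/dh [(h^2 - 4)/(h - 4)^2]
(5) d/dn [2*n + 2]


(1) = 9.12*m + 4.2
(2) = 18*g^2 - 4*g - 4
(3) = 12*w^2 - 2*w - 3
(4) = -8*h/(h - 4)^3 + 8/(h - 4)^3
(5) = 2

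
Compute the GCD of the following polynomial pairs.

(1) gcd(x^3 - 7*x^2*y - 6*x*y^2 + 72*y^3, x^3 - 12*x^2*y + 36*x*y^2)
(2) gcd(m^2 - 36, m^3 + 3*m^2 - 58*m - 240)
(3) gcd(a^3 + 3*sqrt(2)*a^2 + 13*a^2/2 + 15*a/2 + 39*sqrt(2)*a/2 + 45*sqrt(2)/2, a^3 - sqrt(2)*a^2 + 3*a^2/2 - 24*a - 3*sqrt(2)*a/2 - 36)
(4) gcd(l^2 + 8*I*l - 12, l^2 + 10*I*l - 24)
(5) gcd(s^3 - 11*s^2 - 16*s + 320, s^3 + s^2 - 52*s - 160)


(1) = gcd((x - 6*y)*(x - 4*y)*(x + 3*y), x*(x - 6*y)^2) = x - 6*y
(2) = gcd((m - 6)*(m + 6), (m - 8)*(m + 5)*(m + 6)) = m + 6
(3) = a^2 + a*(3/2 + 3*sqrt(2)) + 9*sqrt(2)/2
(4) = gcd((l + 2*I)*(l + 6*I), (l + 4*I)*(l + 6*I)) = l + 6*I
(5) = gcd((s - 8)^2*(s + 5), (s - 8)*(s + 4)*(s + 5)) = s^2 - 3*s - 40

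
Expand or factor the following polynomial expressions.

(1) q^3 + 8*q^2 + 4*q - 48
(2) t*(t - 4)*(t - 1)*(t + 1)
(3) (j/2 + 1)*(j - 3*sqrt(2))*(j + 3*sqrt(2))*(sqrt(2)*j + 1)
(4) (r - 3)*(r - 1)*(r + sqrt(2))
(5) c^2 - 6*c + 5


(1) = (q - 2)*(q + 4)*(q + 6)
(2) = t^4 - 4*t^3 - t^2 + 4*t
(3) = sqrt(2)*j^4/2 + j^3/2 + sqrt(2)*j^3 - 9*sqrt(2)*j^2 + j^2 - 18*sqrt(2)*j - 9*j - 18
(4) = r^3 - 4*r^2 + sqrt(2)*r^2 - 4*sqrt(2)*r + 3*r + 3*sqrt(2)
(5) = (c - 5)*(c - 1)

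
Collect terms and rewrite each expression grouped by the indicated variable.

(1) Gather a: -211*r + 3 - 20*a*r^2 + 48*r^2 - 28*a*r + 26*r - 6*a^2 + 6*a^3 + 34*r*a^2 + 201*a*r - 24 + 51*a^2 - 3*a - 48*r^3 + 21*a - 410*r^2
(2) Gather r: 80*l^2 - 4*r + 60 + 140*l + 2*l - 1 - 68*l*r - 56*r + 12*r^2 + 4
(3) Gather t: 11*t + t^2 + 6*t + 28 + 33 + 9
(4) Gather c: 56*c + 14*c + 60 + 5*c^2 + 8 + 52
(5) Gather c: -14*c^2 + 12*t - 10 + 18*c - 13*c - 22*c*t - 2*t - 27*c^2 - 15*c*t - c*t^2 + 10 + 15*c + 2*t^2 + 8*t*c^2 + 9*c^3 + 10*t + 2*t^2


(1) = 6*a^3 + a^2*(34*r + 45) + a*(-20*r^2 + 173*r + 18) - 48*r^3 - 362*r^2 - 185*r - 21
(2) = 80*l^2 + 142*l + 12*r^2 + r*(-68*l - 60) + 63
(3) = t^2 + 17*t + 70
(4) = 5*c^2 + 70*c + 120
(5) = 9*c^3 + c^2*(8*t - 41) + c*(-t^2 - 37*t + 20) + 4*t^2 + 20*t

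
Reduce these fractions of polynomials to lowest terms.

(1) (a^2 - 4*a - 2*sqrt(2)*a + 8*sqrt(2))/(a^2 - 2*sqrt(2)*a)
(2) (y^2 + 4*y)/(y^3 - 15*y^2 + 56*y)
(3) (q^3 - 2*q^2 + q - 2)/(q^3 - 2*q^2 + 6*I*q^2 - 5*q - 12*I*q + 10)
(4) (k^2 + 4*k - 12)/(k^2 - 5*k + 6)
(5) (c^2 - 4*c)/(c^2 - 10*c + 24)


(1) = (a - 4)/a
(2) = (y + 4)/(y^2 - 15*y + 56)
(3) = (q - I)/(q + 5*I)
(4) = (k + 6)/(k - 3)
(5) = c/(c - 6)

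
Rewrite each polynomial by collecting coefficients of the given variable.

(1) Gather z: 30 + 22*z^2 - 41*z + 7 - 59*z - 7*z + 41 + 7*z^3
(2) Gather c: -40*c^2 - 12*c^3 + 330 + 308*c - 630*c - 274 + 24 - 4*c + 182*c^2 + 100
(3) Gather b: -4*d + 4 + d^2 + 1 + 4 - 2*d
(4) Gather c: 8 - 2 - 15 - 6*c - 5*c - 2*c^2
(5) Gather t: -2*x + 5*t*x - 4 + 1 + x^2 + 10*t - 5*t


(1) = 7*z^3 + 22*z^2 - 107*z + 78
(2) = -12*c^3 + 142*c^2 - 326*c + 180
(3) = d^2 - 6*d + 9
(4) = -2*c^2 - 11*c - 9
(5) = t*(5*x + 5) + x^2 - 2*x - 3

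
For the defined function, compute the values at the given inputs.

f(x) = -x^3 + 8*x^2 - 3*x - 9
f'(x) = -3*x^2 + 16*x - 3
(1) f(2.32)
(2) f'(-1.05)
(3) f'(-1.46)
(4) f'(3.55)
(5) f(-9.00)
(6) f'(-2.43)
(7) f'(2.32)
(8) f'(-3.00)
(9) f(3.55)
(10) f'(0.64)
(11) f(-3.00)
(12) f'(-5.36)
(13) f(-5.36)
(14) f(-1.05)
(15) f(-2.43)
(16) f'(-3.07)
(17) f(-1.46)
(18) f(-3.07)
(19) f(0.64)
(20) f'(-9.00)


(1) = 14.61
(2) = -23.11
(3) = -32.75
(4) = 15.99
(5) = 1395.00
(6) = -59.59
(7) = 17.97
(8) = -78.00
(9) = 36.43
(10) = 6.01
(11) = 99.00
(12) = -174.95
(13) = 390.91
(14) = 4.13
(15) = 59.88
(16) = -80.39
(17) = 15.54
(18) = 104.54
(19) = -7.91
(20) = -390.00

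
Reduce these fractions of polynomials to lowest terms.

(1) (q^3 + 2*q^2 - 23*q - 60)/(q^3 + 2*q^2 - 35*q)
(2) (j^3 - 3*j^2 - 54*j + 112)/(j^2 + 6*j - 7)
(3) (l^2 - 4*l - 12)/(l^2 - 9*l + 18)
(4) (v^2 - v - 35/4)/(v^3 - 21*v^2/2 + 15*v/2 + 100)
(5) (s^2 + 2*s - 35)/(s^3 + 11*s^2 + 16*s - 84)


(1) = (q^2 + 7*q + 12)/(q^2 + 7*q)
(2) = (j^2 - 10*j + 16)/(j - 1)
(3) = (l + 2)/(l - 3)
(4) = (2*v - 7)/(2*v^2 - 26*v + 80)
(5) = (s - 5)/(s^2 + 4*s - 12)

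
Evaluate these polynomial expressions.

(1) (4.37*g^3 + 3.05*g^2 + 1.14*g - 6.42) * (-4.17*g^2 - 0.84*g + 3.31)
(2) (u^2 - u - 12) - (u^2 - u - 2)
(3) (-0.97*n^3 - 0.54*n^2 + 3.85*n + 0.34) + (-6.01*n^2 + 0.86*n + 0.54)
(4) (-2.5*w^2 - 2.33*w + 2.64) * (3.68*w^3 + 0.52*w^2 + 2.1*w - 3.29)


(1) = -18.2229*g^5 - 16.3893*g^4 + 7.1489*g^3 + 35.9093*g^2 + 9.1662*g - 21.2502
(2) = -10
(3) = -0.97*n^3 - 6.55*n^2 + 4.71*n + 0.88
(4) = -9.2*w^5 - 9.8744*w^4 + 3.2536*w^3 + 4.7048*w^2 + 13.2097*w - 8.6856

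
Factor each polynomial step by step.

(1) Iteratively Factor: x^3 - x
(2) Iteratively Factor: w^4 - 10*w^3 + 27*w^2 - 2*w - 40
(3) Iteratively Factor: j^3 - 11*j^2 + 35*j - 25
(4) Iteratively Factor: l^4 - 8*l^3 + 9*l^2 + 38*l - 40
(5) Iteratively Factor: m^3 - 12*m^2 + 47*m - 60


(1) = (x + 1)*(x^2 - x) = x*(x + 1)*(x - 1)
(2) = (w - 4)*(w^3 - 6*w^2 + 3*w + 10) = (w - 4)*(w - 2)*(w^2 - 4*w - 5) = (w - 4)*(w - 2)*(w + 1)*(w - 5)
(3) = (j - 5)*(j^2 - 6*j + 5) = (j - 5)^2*(j - 1)
(4) = (l - 5)*(l^3 - 3*l^2 - 6*l + 8) = (l - 5)*(l - 1)*(l^2 - 2*l - 8) = (l - 5)*(l - 4)*(l - 1)*(l + 2)
(5) = (m - 5)*(m^2 - 7*m + 12) = (m - 5)*(m - 4)*(m - 3)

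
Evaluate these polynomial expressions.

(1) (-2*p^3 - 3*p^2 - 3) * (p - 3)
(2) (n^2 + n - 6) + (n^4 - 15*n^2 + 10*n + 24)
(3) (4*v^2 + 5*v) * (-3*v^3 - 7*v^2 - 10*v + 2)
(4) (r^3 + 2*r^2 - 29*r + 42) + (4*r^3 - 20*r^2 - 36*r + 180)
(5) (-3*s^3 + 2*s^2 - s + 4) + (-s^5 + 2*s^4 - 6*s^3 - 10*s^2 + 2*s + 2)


(1) = -2*p^4 + 3*p^3 + 9*p^2 - 3*p + 9
(2) = n^4 - 14*n^2 + 11*n + 18
(3) = -12*v^5 - 43*v^4 - 75*v^3 - 42*v^2 + 10*v
(4) = 5*r^3 - 18*r^2 - 65*r + 222
(5) = -s^5 + 2*s^4 - 9*s^3 - 8*s^2 + s + 6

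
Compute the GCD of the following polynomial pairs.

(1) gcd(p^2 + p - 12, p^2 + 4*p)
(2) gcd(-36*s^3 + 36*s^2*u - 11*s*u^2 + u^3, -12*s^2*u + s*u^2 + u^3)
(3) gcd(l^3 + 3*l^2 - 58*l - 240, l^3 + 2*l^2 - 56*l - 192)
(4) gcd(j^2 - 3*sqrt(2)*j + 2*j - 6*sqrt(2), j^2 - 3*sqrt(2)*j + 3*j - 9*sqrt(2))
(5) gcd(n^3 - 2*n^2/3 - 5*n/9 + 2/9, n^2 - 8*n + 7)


(1) = p + 4
(2) = gcd((-6*s + u)*(-3*s + u)*(-2*s + u), u*(-3*s + u)*(4*s + u)) = 3*s - u
(3) = l^2 - 2*l - 48
(4) = j - 3*sqrt(2)
(5) = gcd((n - 1)*(n - 1/3)*(n + 2/3), (n - 7)*(n - 1)) = n - 1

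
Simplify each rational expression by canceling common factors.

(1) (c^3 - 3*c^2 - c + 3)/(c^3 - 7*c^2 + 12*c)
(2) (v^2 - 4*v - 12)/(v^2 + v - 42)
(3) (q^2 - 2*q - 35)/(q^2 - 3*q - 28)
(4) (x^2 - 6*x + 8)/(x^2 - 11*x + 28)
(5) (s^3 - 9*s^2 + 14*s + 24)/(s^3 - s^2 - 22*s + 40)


(1) = (c^2 - 1)/(c^2 - 4*c)
(2) = (v + 2)/(v + 7)
(3) = (q + 5)/(q + 4)
(4) = (x - 2)/(x - 7)
(5) = (s^2 - 5*s - 6)/(s^2 + 3*s - 10)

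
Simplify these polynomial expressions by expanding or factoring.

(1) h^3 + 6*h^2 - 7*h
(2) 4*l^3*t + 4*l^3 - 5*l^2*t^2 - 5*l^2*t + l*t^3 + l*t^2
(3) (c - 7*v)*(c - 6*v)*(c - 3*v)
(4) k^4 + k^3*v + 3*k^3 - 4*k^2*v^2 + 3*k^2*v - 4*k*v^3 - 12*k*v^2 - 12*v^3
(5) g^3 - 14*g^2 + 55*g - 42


(1) = h*(h - 1)*(h + 7)
(2) = (-4*l + t)*(-l + t)*(l*t + l)
(3) = c^3 - 16*c^2*v + 81*c*v^2 - 126*v^3
(4) = (k + 3)*(k - 2*v)*(k + v)*(k + 2*v)
(5) = (g - 7)*(g - 6)*(g - 1)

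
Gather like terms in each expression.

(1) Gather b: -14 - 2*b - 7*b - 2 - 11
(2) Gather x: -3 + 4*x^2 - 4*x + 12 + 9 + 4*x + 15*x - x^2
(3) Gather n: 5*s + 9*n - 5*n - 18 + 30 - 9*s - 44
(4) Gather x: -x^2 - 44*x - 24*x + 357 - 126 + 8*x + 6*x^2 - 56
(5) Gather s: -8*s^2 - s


(1) = -9*b - 27
(2) = 3*x^2 + 15*x + 18
(3) = 4*n - 4*s - 32
(4) = 5*x^2 - 60*x + 175
(5) = -8*s^2 - s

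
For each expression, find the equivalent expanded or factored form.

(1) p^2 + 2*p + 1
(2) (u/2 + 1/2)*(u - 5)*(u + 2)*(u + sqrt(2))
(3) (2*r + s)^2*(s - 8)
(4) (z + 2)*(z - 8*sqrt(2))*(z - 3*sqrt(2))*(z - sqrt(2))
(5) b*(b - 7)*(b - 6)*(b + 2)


(1) = (p + 1)^2
(2) = u^4/2 - u^3 + sqrt(2)*u^3/2 - 13*u^2/2 - sqrt(2)*u^2 - 13*sqrt(2)*u/2 - 5*u - 5*sqrt(2)
(3) = 4*r^2*s - 32*r^2 + 4*r*s^2 - 32*r*s + s^3 - 8*s^2
(4) = z^4 - 12*sqrt(2)*z^3 + 2*z^3 - 24*sqrt(2)*z^2 + 70*z^2 - 48*sqrt(2)*z + 140*z - 96*sqrt(2)
(5) = b^4 - 11*b^3 + 16*b^2 + 84*b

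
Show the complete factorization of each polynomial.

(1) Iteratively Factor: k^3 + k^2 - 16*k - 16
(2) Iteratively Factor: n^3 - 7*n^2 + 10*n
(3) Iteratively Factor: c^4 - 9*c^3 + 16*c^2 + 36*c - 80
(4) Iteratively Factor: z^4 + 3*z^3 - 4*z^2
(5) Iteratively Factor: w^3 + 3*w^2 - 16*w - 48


(1) = (k + 1)*(k^2 - 16) = (k + 1)*(k + 4)*(k - 4)
(2) = (n - 5)*(n^2 - 2*n) = n*(n - 5)*(n - 2)
(3) = (c - 4)*(c^3 - 5*c^2 - 4*c + 20) = (c - 4)*(c - 2)*(c^2 - 3*c - 10) = (c - 5)*(c - 4)*(c - 2)*(c + 2)
(4) = (z)*(z^3 + 3*z^2 - 4*z) = z*(z + 4)*(z^2 - z) = z^2*(z + 4)*(z - 1)
(5) = (w + 4)*(w^2 - w - 12) = (w - 4)*(w + 4)*(w + 3)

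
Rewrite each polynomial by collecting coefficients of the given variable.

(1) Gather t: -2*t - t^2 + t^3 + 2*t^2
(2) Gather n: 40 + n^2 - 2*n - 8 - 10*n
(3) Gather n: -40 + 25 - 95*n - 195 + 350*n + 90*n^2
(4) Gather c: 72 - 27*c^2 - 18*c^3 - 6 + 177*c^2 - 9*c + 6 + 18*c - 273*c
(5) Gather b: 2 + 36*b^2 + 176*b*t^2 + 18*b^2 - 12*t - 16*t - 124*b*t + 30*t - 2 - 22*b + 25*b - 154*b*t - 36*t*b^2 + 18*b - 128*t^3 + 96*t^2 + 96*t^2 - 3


(1) = t^3 + t^2 - 2*t
(2) = n^2 - 12*n + 32
(3) = 90*n^2 + 255*n - 210
(4) = -18*c^3 + 150*c^2 - 264*c + 72
(5) = b^2*(54 - 36*t) + b*(176*t^2 - 278*t + 21) - 128*t^3 + 192*t^2 + 2*t - 3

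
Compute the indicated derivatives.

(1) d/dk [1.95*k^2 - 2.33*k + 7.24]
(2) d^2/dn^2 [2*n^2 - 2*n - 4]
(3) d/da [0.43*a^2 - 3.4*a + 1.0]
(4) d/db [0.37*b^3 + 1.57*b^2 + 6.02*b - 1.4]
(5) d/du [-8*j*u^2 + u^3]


(1) = 3.9*k - 2.33
(2) = 4
(3) = 0.86*a - 3.4
(4) = 1.11*b^2 + 3.14*b + 6.02
(5) = u*(-16*j + 3*u)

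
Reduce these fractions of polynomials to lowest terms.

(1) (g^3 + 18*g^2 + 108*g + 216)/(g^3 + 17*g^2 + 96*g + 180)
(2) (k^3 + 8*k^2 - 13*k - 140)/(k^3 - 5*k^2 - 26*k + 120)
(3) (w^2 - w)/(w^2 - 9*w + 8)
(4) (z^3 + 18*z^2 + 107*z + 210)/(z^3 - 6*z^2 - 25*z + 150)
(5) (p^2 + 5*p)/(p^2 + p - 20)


(1) = (g + 6)/(g + 5)
(2) = (k + 7)/(k - 6)
(3) = w/(w - 8)
(4) = (z^2 + 13*z + 42)/(z^2 - 11*z + 30)
(5) = p/(p - 4)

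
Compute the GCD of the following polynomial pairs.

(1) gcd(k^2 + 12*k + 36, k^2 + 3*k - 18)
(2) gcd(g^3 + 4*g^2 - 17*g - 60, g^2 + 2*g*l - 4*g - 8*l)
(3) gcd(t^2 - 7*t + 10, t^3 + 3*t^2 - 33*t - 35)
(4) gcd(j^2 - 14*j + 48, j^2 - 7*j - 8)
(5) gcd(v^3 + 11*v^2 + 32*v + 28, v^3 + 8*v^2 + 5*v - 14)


(1) = gcd((k + 6)^2, (k - 3)*(k + 6)) = k + 6
(2) = gcd((g - 4)*(g + 3)*(g + 5), (g - 4)*(g + 2*l)) = g - 4
(3) = gcd((t - 5)*(t - 2), (t - 5)*(t + 1)*(t + 7)) = t - 5
(4) = gcd((j - 8)*(j - 6), (j - 8)*(j + 1)) = j - 8
(5) = gcd((v + 2)^2*(v + 7), (v - 1)*(v + 2)*(v + 7)) = v^2 + 9*v + 14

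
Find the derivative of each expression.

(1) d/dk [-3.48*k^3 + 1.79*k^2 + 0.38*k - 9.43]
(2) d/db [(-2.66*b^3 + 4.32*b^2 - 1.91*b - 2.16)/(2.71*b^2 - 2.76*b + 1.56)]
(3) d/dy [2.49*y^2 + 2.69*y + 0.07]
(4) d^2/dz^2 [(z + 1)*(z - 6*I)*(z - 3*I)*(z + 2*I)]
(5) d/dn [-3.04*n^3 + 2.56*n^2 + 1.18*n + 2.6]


(1) = -10.44*k^2 + 3.58*k + 0.38
(2) = (-7.2086*b^4 + 14.6832*b^3 - 19.1959*b^2 + 25.1856*b - 8.9412)/(7.3441*b^4 - 14.9592*b^3 + 16.0728*b^2 - 8.6112*b + 2.4336)
(3) = 4.98*y + 2.69
(4) = 12*z^2 + z*(6 - 42*I) - 14*I
(5) = -9.12*n^2 + 5.12*n + 1.18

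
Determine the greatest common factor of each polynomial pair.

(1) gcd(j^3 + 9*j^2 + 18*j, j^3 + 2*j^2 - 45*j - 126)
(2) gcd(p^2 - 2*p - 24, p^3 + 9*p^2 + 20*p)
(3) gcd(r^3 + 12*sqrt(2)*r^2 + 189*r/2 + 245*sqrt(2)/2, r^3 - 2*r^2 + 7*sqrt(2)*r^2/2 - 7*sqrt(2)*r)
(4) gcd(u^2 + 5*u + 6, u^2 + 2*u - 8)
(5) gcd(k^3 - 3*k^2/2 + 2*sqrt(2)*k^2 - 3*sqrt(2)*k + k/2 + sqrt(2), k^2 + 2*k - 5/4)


(1) = gcd(j*(j + 3)*(j + 6), (j - 7)*(j + 3)*(j + 6)) = j^2 + 9*j + 18
(2) = p + 4
(3) = gcd((r + 7*sqrt(2)/2)^2*(r + 5*sqrt(2)), r*(r - 2)*(r + 7*sqrt(2)/2)) = r + 7*sqrt(2)/2
(4) = gcd((u + 2)*(u + 3), (u - 2)*(u + 4)) = 1
(5) = k - 1/2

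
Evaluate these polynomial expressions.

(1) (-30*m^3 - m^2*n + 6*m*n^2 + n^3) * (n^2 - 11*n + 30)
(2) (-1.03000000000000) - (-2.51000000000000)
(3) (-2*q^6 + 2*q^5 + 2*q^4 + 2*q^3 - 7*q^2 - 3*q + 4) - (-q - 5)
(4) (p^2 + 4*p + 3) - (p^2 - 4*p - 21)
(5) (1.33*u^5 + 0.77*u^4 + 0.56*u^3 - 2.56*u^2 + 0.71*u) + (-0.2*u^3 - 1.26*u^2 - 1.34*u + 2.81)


(1) = -30*m^3*n^2 + 330*m^3*n - 900*m^3 - m^2*n^3 + 11*m^2*n^2 - 30*m^2*n + 6*m*n^4 - 66*m*n^3 + 180*m*n^2 + n^5 - 11*n^4 + 30*n^3
(2) = 1.48000000000000
(3) = -2*q^6 + 2*q^5 + 2*q^4 + 2*q^3 - 7*q^2 - 2*q + 9
(4) = 8*p + 24
(5) = 1.33*u^5 + 0.77*u^4 + 0.36*u^3 - 3.82*u^2 - 0.63*u + 2.81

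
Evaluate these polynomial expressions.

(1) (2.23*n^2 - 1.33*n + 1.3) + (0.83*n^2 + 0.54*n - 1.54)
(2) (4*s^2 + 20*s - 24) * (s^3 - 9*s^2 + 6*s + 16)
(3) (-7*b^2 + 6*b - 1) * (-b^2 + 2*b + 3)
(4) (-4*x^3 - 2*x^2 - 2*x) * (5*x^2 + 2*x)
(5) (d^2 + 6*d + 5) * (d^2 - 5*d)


(1) = 3.06*n^2 - 0.79*n - 0.24
(2) = 4*s^5 - 16*s^4 - 180*s^3 + 400*s^2 + 176*s - 384
(3) = 7*b^4 - 20*b^3 - 8*b^2 + 16*b - 3
(4) = -20*x^5 - 18*x^4 - 14*x^3 - 4*x^2
(5) = d^4 + d^3 - 25*d^2 - 25*d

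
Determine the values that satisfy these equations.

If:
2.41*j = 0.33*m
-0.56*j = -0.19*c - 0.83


Then:
c = 0.403581568027954*m - 4.36842105263158
j = 0.136929460580913*m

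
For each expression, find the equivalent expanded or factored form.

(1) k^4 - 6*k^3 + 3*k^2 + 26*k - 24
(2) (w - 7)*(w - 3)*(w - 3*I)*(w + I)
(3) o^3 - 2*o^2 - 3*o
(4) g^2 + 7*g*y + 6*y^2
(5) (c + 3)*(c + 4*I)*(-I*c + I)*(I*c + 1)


(1) = (k - 4)*(k - 3)*(k - 1)*(k + 2)
(2) = w^4 - 10*w^3 - 2*I*w^3 + 24*w^2 + 20*I*w^2 - 30*w - 42*I*w + 63
(3) = o*(o - 3)*(o + 1)
(4) = (g + y)*(g + 6*y)
(5) = c^4 + 2*c^3 + 3*I*c^3 + c^2 + 6*I*c^2 + 8*c - 9*I*c - 12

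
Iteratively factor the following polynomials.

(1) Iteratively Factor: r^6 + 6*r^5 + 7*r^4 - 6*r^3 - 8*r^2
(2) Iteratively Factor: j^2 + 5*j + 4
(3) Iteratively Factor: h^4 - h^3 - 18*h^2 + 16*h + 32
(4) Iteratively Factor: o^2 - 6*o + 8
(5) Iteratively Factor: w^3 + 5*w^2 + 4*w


(1) = (r)*(r^5 + 6*r^4 + 7*r^3 - 6*r^2 - 8*r) = r*(r - 1)*(r^4 + 7*r^3 + 14*r^2 + 8*r) = r*(r - 1)*(r + 2)*(r^3 + 5*r^2 + 4*r) = r*(r - 1)*(r + 2)*(r + 4)*(r^2 + r) = r^2*(r - 1)*(r + 2)*(r + 4)*(r + 1)
(2) = (j + 4)*(j + 1)
(3) = (h - 4)*(h^3 + 3*h^2 - 6*h - 8) = (h - 4)*(h + 4)*(h^2 - h - 2) = (h - 4)*(h + 1)*(h + 4)*(h - 2)
(4) = (o - 4)*(o - 2)
(5) = (w + 1)*(w^2 + 4*w) = (w + 1)*(w + 4)*(w)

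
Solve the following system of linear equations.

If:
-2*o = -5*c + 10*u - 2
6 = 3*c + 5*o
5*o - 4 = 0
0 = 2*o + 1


Then:
No Solution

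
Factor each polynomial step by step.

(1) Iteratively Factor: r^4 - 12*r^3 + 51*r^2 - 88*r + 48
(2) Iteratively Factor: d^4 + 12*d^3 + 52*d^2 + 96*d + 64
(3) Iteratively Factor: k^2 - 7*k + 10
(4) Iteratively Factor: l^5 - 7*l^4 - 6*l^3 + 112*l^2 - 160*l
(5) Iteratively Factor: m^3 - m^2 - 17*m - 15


(1) = (r - 4)*(r^3 - 8*r^2 + 19*r - 12) = (r - 4)*(r - 3)*(r^2 - 5*r + 4) = (r - 4)^2*(r - 3)*(r - 1)
(2) = (d + 4)*(d^3 + 8*d^2 + 20*d + 16) = (d + 2)*(d + 4)*(d^2 + 6*d + 8) = (d + 2)*(d + 4)^2*(d + 2)
(3) = (k - 2)*(k - 5)
(4) = (l - 5)*(l^4 - 2*l^3 - 16*l^2 + 32*l) = l*(l - 5)*(l^3 - 2*l^2 - 16*l + 32) = l*(l - 5)*(l - 4)*(l^2 + 2*l - 8) = l*(l - 5)*(l - 4)*(l + 4)*(l - 2)
(5) = (m - 5)*(m^2 + 4*m + 3) = (m - 5)*(m + 3)*(m + 1)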